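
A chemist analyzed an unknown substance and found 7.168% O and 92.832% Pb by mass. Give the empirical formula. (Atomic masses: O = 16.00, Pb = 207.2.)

OPb

Assume 100 g: 7.168 g O, 92.832 g Pb.
O: 7.168 g ÷ 16.00 g/mol = 0.448 mol
Pb: 92.832 g ÷ 207.2 g/mol = 0.448 mol
Smallest is O at 0.448 mol; normalising gives O 1.000, Pb 1.000
≈ 1:1 → OPb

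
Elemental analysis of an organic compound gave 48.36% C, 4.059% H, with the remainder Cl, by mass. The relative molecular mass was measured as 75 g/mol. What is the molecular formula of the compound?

C3H3Cl

Assume 100 g: 48.36 g C, 4.059 g H, 47.581 g Cl.
Moles — C: 48.36 / 12.01 = 4.027 mol; H: 4.059 / 1.008 = 4.027 mol; Cl: 47.581 / 35.45 = 1.342 mol
Divide by the smallest (1.342 mol Cl): C 3.000, H 3.000, Cl 1.000
→ C3H3Cl
Empirical-formula mass = 74.50 g/mol
n = 75 / 74.50 = 1.01 ≈ 1
Molecular formula = empirical formula = C3H3Cl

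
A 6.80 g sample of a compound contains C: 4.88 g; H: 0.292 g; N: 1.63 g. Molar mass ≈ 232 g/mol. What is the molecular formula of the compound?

n(C) = 4.88/12.01 = 0.4063, n(H) = 0.292/1.008 = 0.2897, n(N) = 1.63/14.01 = 0.1163
Smallest is N at 0.1163 mol; normalising gives C 3.492, H 2.490, N 1.000
×2: C 6.98, H 4.98, N 2.00 → C7H5N2
Empirical-formula mass = 117.13 g/mol
n = 232 / 117.13 = 1.98 ≈ 2
Molecular formula = (C7H5N2)×2 = C14H10N4

C14H10N4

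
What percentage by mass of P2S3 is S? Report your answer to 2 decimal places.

Molar mass = 2(30.97) + 3(32.07) = 158.150 g/mol
Mass of S per mole = 3 × 32.07 = 96.210 g
% S = 96.210 / 158.150 × 100 = 60.83%

60.83%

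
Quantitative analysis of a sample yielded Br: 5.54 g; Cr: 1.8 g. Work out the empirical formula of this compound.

n(Br) = 5.54/79.90 = 0.06934, n(Cr) = 1.8/52.00 = 0.03462
Smallest is Cr at 0.03462 mol; normalising gives Br 2.003, Cr 1.000
≈ 2:1 → Br2Cr

Br2Cr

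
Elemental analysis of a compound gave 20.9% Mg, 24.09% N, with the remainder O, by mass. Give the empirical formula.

MgN2O4

Assume 100 g: 20.9 g Mg, 24.09 g N, 55.01 g O.
Mg: 20.9 g ÷ 24.31 g/mol = 0.8597 mol
N: 24.09 g ÷ 14.01 g/mol = 1.719 mol
O: 55.01 g ÷ 16.00 g/mol = 3.438 mol
Smallest is Mg at 0.8597 mol; normalising gives Mg 1.000, N 2.000, O 3.999
≈ 1:2:4 → MgN2O4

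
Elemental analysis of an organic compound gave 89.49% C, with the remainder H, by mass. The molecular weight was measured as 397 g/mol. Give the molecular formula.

Assume 100 g: 89.49 g C, 10.51 g H.
C: 89.49 g ÷ 12.01 g/mol = 7.451 mol
H: 10.51 g ÷ 1.008 g/mol = 10.43 mol
Smallest is C at 7.451 mol; normalising gives C 1.000, H 1.399
Multiply by 5: C 5.00, H 7.00 → C5H7
Empirical-formula mass = 67.11 g/mol
n = 397 / 67.11 = 5.92 ≈ 6
Molecular formula = (C5H7)×6 = C30H42

C30H42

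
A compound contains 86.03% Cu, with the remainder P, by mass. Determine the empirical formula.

Assume 100 g: 86.03 g Cu, 13.97 g P.
Moles — Cu: 86.03 / 63.55 = 1.354 mol; P: 13.97 / 30.97 = 0.4511 mol
Divide by the smallest (0.4511 mol P): Cu 3.001, P 1.000
Ratio ≈ 3:1, so the empirical formula is Cu3P

Cu3P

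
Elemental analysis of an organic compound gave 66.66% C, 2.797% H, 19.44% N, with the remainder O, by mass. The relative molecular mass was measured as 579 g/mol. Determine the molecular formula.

C32H16N8O4

Assume 100 g: 66.66 g C, 2.797 g H, 19.44 g N, 11.103 g O.
C: 66.66 g ÷ 12.01 g/mol = 5.55 mol
H: 2.797 g ÷ 1.008 g/mol = 2.775 mol
N: 19.44 g ÷ 14.01 g/mol = 1.388 mol
O: 11.103 g ÷ 16.00 g/mol = 0.6939 mol
Ratios (÷ 0.6939): C 7.998, H 3.999, N 2.000, O 1.000
→ C8H4N2O
Empirical-formula mass = 144.13 g/mol
n = 579 / 144.13 = 4.02 ≈ 4
Molecular formula = (C8H4N2O)×4 = C32H16N8O4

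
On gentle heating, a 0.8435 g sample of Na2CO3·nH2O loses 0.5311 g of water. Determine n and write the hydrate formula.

Mass of anhydrous Na2CO3 = 0.8435 − 0.5311 = 0.3124 g
mol H2O = 0.5311 / 18.02 = 0.02947
Molar mass of Na2CO3 = 105.99 g/mol → mol Na2CO3 = 0.3124 / 105.99 = 0.002947
n = 0.02947 / 0.002947 = 10.00 ≈ 10 → Na2CO3·10H2O

Na2CO3·10H2O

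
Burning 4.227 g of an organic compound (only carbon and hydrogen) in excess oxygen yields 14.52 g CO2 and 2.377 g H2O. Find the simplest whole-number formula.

C5H4

mol C = 14.52 / 44.01 = 0.3299; mass C = 0.3299 × 12.01 = 3.962 g
mol H = 2 × (2.377 / 18.02) = 0.2638; mass H = 0.2638 × 1.008 = 0.2659 g
Divide by the smallest (0.2638 mol H): C 1.251, H 1.000
Scaling by 4: C 5.00, H 4.00 → C5H4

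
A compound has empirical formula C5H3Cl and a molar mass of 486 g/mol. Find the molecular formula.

C25H15Cl5

Empirical-formula mass = 98.52 g/mol
n = 486 / 98.52 = 4.93 ≈ 5
Molecular formula = (C5H3Cl)5 = C25H15Cl5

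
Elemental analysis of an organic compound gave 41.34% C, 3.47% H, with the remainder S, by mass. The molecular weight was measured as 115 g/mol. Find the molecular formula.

C4H4S2

Assume 100 g: 41.34 g C, 3.47 g H, 55.19 g S.
Moles — C: 41.34 / 12.01 = 3.442 mol; H: 3.47 / 1.008 = 3.442 mol; S: 55.19 / 32.07 = 1.721 mol
Smallest is S at 1.721 mol; normalising gives C 2.000, H 2.000, S 1.000
→ C2H2S
Empirical-formula mass = 58.11 g/mol
n = 115 / 58.11 = 1.98 ≈ 2
Molecular formula = (C2H2S)×2 = C4H4S2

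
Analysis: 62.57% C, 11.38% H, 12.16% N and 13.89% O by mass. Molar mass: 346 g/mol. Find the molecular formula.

C18H39N3O3

Assume 100 g: 62.57 g C, 11.38 g H, 12.16 g N, 13.89 g O.
Moles — C: 62.57 / 12.01 = 5.21 mol; H: 11.38 / 1.008 = 11.29 mol; N: 12.16 / 14.01 = 0.868 mol; O: 13.89 / 16.00 = 0.8681 mol
Divide by the smallest (0.868 mol N): C 6.002, H 13.007, N 1.000, O 1.000
→ C6H13NO
Empirical-formula mass = 115.17 g/mol
n = 346 / 115.17 = 3.00 ≈ 3
Molecular formula = (C6H13NO)×3 = C18H39N3O3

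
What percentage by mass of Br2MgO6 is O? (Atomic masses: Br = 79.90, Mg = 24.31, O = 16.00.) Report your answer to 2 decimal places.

34.27%

Molar mass = 2(79.90) + 1(24.31) + 6(16.00) = 280.110 g/mol
Mass of O per mole = 6 × 16.00 = 96.000 g
% O = 96.000 / 280.110 × 100 = 34.27%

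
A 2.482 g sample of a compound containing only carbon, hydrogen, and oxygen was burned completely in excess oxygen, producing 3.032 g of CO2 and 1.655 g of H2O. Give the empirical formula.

C3H8O4

mol C = 3.032 / 44.01 = 0.06889; mass C = 0.06889 × 12.01 = 0.8274 g
mol H = 2 × (1.655 / 18.02) = 0.1837; mass H = 0.1837 × 1.008 = 0.1852 g
mass O = 2.482 − (1.013) = 1.469 g → mol O = 0.09184
Ratios (÷ 0.06889): C 1.000, H 2.666, O 1.333
×3: C 3.00, H 8.00, O 4.00 → C3H8O4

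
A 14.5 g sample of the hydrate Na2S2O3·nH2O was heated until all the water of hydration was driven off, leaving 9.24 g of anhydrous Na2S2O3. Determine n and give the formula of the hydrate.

Mass of water lost = 14.5 − 9.24 = 5.26 g → 5.26 / 18.02 = 0.2919 mol H2O
Molar mass of Na2S2O3 = 158.12 g/mol → mol Na2S2O3 = 9.24 / 158.12 = 0.05844
n = 0.2919 / 0.05844 = 5.00 ≈ 5 → Na2S2O3·5H2O

Na2S2O3·5H2O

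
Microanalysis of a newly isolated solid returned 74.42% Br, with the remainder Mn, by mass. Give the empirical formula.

Assume 100 g: 74.42 g Br, 25.58 g Mn.
n(Br) = 74.42/79.90 = 0.9314, n(Mn) = 25.58/54.94 = 0.4656
Smallest is Mn at 0.4656 mol; normalising gives Br 2.000, Mn 1.000
Ratio ≈ 2:1, so the empirical formula is Br2Mn

Br2Mn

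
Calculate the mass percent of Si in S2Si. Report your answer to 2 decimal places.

30.46%

Molar mass = 2(32.07) + 1(28.09) = 92.230 g/mol
Mass of Si per mole = 1 × 28.09 = 28.090 g
% Si = 28.090 / 92.230 × 100 = 30.46%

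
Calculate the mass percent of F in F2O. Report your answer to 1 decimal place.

70.4%

Molar mass = 2(19.00) + 1(16.00) = 54.000 g/mol
Mass of F per mole = 2 × 19.00 = 38.000 g
% F = 38.000 / 54.000 × 100 = 70.4%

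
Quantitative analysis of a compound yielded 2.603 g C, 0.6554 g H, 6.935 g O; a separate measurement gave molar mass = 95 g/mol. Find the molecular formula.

Moles — C: 2.603 / 12.01 = 0.2167 mol; H: 0.6554 / 1.008 = 0.6502 mol; O: 6.935 / 16.00 = 0.4334 mol
Ratios (÷ 0.2167): C 1.000, H 3.000, O 2.000
Ratio ≈ 1:3:2, so the empirical formula is CH3O2
Empirical-formula mass = 47.03 g/mol
n = 95 / 47.03 = 2.02 ≈ 2
Molecular formula = (CH3O2)×2 = C2H6O4

C2H6O4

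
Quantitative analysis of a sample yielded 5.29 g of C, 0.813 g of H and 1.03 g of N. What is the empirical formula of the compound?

C6H11N

n(C) = 5.29/12.01 = 0.4405, n(H) = 0.813/1.008 = 0.8065, n(N) = 1.03/14.01 = 0.07352
Divide by the smallest (0.07352 mol N): C 5.991, H 10.971, N 1.000
→ C6H11N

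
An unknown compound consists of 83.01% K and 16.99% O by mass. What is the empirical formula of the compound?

K2O

Assume 100 g: 83.01 g K, 16.99 g O.
n(K) = 83.01/39.10 = 2.123, n(O) = 16.99/16.00 = 1.062
Divide by the smallest (1.062 mol O): K 1.999, O 1.000
≈ 2:1 → K2O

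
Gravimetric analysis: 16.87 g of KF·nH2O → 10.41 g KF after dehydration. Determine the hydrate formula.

KF·2H2O

Mass of water lost = 16.87 − 10.41 = 6.46 g → 6.46 / 18.02 = 0.3585 mol H2O
Molar mass of KF = 58.10 g/mol → mol KF = 10.41 / 58.10 = 0.1792
n = 0.3585 / 0.1792 = 2.00 ≈ 2 → KF·2H2O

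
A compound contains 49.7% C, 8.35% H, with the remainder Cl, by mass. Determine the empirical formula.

C7H14Cl2

Assume 100 g: 49.7 g C, 8.35 g H, 41.95 g Cl.
Moles — C: 49.7 / 12.01 = 4.138 mol; H: 8.35 / 1.008 = 8.284 mol; Cl: 41.95 / 35.45 = 1.183 mol
Divide by the smallest (1.183 mol Cl): C 3.497, H 7.000, Cl 1.000
Multiply by 2: C 6.99, H 14.00, Cl 2.00 → C7H14Cl2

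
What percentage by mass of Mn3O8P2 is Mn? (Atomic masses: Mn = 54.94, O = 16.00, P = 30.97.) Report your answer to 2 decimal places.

46.46%

Molar mass = 3(54.94) + 8(16.00) + 2(30.97) = 354.760 g/mol
Mass of Mn per mole = 3 × 54.94 = 164.820 g
% Mn = 164.820 / 354.760 × 100 = 46.46%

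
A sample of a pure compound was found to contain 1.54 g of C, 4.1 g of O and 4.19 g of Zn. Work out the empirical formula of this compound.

n(C) = 1.54/12.01 = 0.1282, n(O) = 4.1/16.00 = 0.2562, n(Zn) = 4.19/65.38 = 0.06409
Divide by the smallest (0.06409 mol Zn): C 2.001, O 3.998, Zn 1.000
→ C2O4Zn

C2O4Zn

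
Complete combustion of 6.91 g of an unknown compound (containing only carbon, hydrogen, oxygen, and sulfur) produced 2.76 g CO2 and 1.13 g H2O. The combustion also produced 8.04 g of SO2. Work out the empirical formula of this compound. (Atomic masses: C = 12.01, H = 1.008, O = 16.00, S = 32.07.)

mol C = 2.76 / 44.01 = 0.06271; mass C = 0.06271 × 12.01 = 0.7532 g
mol H = 2 × (1.13 / 18.02) = 0.1254; mass H = 0.1254 × 1.008 = 0.1264 g
mol S = 8.04 / 64.07 = 0.1255; mass S = 4.024 g
mass O = 6.91 − (4.904) = 2.006 g → mol O = 0.1254
Smallest is C at 0.06271 mol; normalising gives C 1.000, H 2.000, O 1.999, S 2.001
Ratio ≈ 1:2:2:2, so the empirical formula is CH2O2S2

CH2O2S2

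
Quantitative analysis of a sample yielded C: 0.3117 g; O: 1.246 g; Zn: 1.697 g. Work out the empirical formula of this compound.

n(C) = 0.3117/12.01 = 0.02595, n(O) = 1.246/16.00 = 0.07787, n(Zn) = 1.697/65.38 = 0.02596
Divide by the smallest (0.02595 mol C): C 1.000, O 3.001, Zn 1.000
≈ 1:3:1 → CO3Zn

CO3Zn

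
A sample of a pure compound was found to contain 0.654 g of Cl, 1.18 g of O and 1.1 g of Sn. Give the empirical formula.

Cl2O8Sn

n(Cl) = 0.654/35.45 = 0.01845, n(O) = 1.18/16.00 = 0.07375, n(Sn) = 1.1/118.71 = 0.009266
Smallest is Sn at 0.009266 mol; normalising gives Cl 1.991, O 7.959, Sn 1.000
Ratio ≈ 2:8:1, so the empirical formula is Cl2O8Sn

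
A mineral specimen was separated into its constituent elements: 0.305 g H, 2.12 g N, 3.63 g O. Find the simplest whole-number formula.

H4N2O3

Moles — H: 0.305 / 1.008 = 0.3026 mol; N: 2.12 / 14.01 = 0.1513 mol; O: 3.63 / 16.00 = 0.2269 mol
Smallest is N at 0.1513 mol; normalising gives H 2.000, N 1.000, O 1.499
Multiply by 2: H 4.00, N 2.00, O 3.00 → H4N2O3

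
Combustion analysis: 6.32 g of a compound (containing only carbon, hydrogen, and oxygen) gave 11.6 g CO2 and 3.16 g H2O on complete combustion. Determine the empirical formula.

C3H4O2

mol C = 11.6 / 44.01 = 0.2636; mass C = 0.2636 × 12.01 = 3.166 g
mol H = 2 × (3.16 / 18.02) = 0.3507; mass H = 0.3507 × 1.008 = 0.3535 g
mass O = 6.32 − (3.519) = 2.801 g → mol O = 0.1751
Smallest is O at 0.1751 mol; normalising gives C 1.506, H 2.003, O 1.000
Scaling by 2: C 3.01, H 4.01, O 2.00 → C3H4O2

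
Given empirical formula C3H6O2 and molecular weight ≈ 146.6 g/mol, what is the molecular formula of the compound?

Empirical-formula mass = 74.08 g/mol
n = 146.6 / 74.08 = 1.98 ≈ 2
Molecular formula = (C3H6O2)2 = C6H12O4

C6H12O4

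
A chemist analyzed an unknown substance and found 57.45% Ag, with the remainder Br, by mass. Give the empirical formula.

Assume 100 g: 57.45 g Ag, 42.55 g Br.
n(Ag) = 57.45/107.87 = 0.5326, n(Br) = 42.55/79.90 = 0.5325
Divide by the smallest (0.5325 mol Br): Ag 1.000, Br 1.000
→ AgBr

AgBr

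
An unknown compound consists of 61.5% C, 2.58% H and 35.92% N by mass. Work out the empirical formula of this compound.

C2HN

Assume 100 g: 61.5 g C, 2.58 g H, 35.92 g N.
n(C) = 61.5/12.01 = 5.121, n(H) = 2.58/1.008 = 2.56, n(N) = 35.92/14.01 = 2.564
Divide by the smallest (2.56 mol H): C 2.001, H 1.000, N 1.002
≈ 2:1:1 → C2HN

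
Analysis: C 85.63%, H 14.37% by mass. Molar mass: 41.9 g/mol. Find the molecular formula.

Assume 100 g: 85.63 g C, 14.37 g H.
Moles — C: 85.63 / 12.01 = 7.13 mol; H: 14.37 / 1.008 = 14.26 mol
Smallest is C at 7.13 mol; normalising gives C 1.000, H 1.999
→ CH2
Empirical-formula mass = 14.03 g/mol
n = 41.9 / 14.03 = 2.99 ≈ 3
Molecular formula = (CH2)×3 = C3H6

C3H6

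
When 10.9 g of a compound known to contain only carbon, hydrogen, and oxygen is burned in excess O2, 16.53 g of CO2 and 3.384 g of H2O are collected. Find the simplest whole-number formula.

mol C = 16.53 / 44.01 = 0.3756; mass C = 0.3756 × 12.01 = 4.511 g
mol H = 2 × (3.384 / 18.02) = 0.3756; mass H = 0.3756 × 1.008 = 0.3786 g
mass O = 10.9 − (4.890) = 6.010 g → mol O = 0.3757
Smallest is H at 0.3756 mol; normalising gives C 1.000, H 1.000, O 1.000
Ratio ≈ 1:1:1, so the empirical formula is CHO

CHO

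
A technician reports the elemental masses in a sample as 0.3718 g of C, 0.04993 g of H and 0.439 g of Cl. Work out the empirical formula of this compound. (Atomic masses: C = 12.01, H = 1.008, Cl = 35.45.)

Moles — C: 0.3718 / 12.01 = 0.03096 mol; H: 0.04993 / 1.008 = 0.04953 mol; Cl: 0.439 / 35.45 = 0.01238 mol
Smallest is Cl at 0.01238 mol; normalising gives C 2.500, H 4.000, Cl 1.000
Multiply by 2: C 5.00, H 8.00, Cl 2.00 → C5H8Cl2

C5H8Cl2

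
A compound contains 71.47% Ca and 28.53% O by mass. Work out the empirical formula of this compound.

Assume 100 g: 71.47 g Ca, 28.53 g O.
Ca: 71.47 g ÷ 40.08 g/mol = 1.783 mol
O: 28.53 g ÷ 16.00 g/mol = 1.783 mol
Ratios (÷ 1.783): Ca 1.000, O 1.000
≈ 1:1 → CaO

CaO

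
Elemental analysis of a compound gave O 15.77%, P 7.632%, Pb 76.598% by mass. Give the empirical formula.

O8P2Pb3

Assume 100 g: 15.77 g O, 7.632 g P, 76.598 g Pb.
O: 15.77 g ÷ 16.00 g/mol = 0.9856 mol
P: 7.632 g ÷ 30.97 g/mol = 0.2464 mol
Pb: 76.598 g ÷ 207.2 g/mol = 0.3697 mol
Smallest is P at 0.2464 mol; normalising gives O 4.000, P 1.000, Pb 1.500
×2: O 8.00, P 2.00, Pb 3.00 → O8P2Pb3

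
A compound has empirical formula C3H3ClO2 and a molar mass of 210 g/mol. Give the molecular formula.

Empirical-formula mass = 106.50 g/mol
n = 210 / 106.50 = 1.97 ≈ 2
Molecular formula = (C3H3ClO2)2 = C6H6Cl2O4

C6H6Cl2O4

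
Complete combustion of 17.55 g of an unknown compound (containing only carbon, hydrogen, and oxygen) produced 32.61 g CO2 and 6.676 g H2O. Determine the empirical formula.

C3H3O2

mol C = 32.61 / 44.01 = 0.7410; mass C = 0.7410 × 12.01 = 8.899 g
mol H = 2 × (6.676 / 18.02) = 0.7410; mass H = 0.7410 × 1.008 = 0.7469 g
mass O = 17.55 − (9.646) = 7.904 g → mol O = 0.4940
Divide by the smallest (0.494 mol O): C 1.500, H 1.500, O 1.000
Scaling by 2: C 3.00, H 3.00, O 2.00 → C3H3O2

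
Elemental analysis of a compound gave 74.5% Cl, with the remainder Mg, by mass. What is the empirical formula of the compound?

Cl2Mg

Assume 100 g: 74.5 g Cl, 25.5 g Mg.
n(Cl) = 74.5/35.45 = 2.102, n(Mg) = 25.5/24.31 = 1.049
Ratios (÷ 1.049): Cl 2.003, Mg 1.000
Ratio ≈ 2:1, so the empirical formula is Cl2Mg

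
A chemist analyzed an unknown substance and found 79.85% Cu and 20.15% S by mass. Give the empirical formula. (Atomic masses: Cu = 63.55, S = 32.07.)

Cu2S

Assume 100 g: 79.85 g Cu, 20.15 g S.
Cu: 79.85 g ÷ 63.55 g/mol = 1.256 mol
S: 20.15 g ÷ 32.07 g/mol = 0.6283 mol
Ratios (÷ 0.6283): Cu 2.000, S 1.000
Ratio ≈ 2:1, so the empirical formula is Cu2S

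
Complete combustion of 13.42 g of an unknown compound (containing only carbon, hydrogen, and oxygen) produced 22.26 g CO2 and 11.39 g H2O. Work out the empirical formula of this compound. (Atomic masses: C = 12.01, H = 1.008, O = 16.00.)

C4H10O3

mol C = 22.26 / 44.01 = 0.5058; mass C = 0.5058 × 12.01 = 6.075 g
mol H = 2 × (11.39 / 18.02) = 1.264; mass H = 1.264 × 1.008 = 1.274 g
mass O = 13.42 − (7.349) = 6.071 g → mol O = 0.3794
Divide by the smallest (0.3794 mol O): C 1.333, H 3.332, O 1.000
Multiply by 3: C 4.00, H 9.99, O 3.00 → C4H10O3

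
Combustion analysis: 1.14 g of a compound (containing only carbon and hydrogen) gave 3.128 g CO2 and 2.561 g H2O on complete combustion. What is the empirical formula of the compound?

mol C = 3.128 / 44.01 = 0.07107; mass C = 0.07107 × 12.01 = 0.8536 g
mol H = 2 × (2.561 / 18.02) = 0.2842; mass H = 0.2842 × 1.008 = 0.2865 g
Ratios (÷ 0.07107): C 1.000, H 3.999
→ CH4

CH4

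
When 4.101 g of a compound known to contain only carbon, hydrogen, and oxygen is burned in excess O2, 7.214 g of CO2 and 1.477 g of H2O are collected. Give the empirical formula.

C4H4O3

mol C = 7.214 / 44.01 = 0.1639; mass C = 0.1639 × 12.01 = 1.969 g
mol H = 2 × (1.477 / 18.02) = 0.1639; mass H = 0.1639 × 1.008 = 0.1652 g
mass O = 4.101 − (2.134) = 1.967 g → mol O = 0.1229
Ratios (÷ 0.1229): C 1.333, H 1.333, O 1.000
×3: C 4.00, H 4.00, O 3.00 → C4H4O3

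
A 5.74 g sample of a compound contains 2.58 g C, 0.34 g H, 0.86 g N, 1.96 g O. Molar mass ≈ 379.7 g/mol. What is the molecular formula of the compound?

C: 2.58 g ÷ 12.01 g/mol = 0.2148 mol
H: 0.34 g ÷ 1.008 g/mol = 0.3373 mol
N: 0.86 g ÷ 14.01 g/mol = 0.06138 mol
O: 1.96 g ÷ 16.00 g/mol = 0.1225 mol
Ratios (÷ 0.06138): C 3.500, H 5.495, N 1.000, O 1.996
Multiply by 2: C 7.00, H 10.99, N 2.00, O 3.99 → C7H11N2O4
Empirical-formula mass = 187.18 g/mol
n = 379.7 / 187.18 = 2.03 ≈ 2
Molecular formula = (C7H11N2O4)×2 = C14H22N4O8

C14H22N4O8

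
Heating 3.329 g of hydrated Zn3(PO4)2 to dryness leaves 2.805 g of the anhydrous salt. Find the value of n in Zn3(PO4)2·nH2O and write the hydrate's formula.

Mass of water lost = 3.329 − 2.805 = 0.524 g → 0.524 / 18.02 = 0.02908 mol H2O
Molar mass of Zn3(PO4)2 = 386.08 g/mol → mol Zn3(PO4)2 = 2.805 / 386.08 = 0.007265
n = 0.02908 / 0.007265 = 4.00 ≈ 4 → Zn3(PO4)2·4H2O

Zn3(PO4)2·4H2O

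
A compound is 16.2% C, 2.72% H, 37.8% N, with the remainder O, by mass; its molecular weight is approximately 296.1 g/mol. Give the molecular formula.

Assume 100 g: 16.2 g C, 2.72 g H, 37.8 g N, 43.28 g O.
Moles — C: 16.2 / 12.01 = 1.349 mol; H: 2.72 / 1.008 = 2.698 mol; N: 37.8 / 14.01 = 2.698 mol; O: 43.28 / 16.00 = 2.705 mol
Smallest is C at 1.349 mol; normalising gives C 1.000, H 2.000, N 2.000, O 2.005
≈ 1:2:2:2 → CH2N2O2
Empirical-formula mass = 74.05 g/mol
n = 296.1 / 74.05 = 4.00 ≈ 4
Molecular formula = (CH2N2O2)×4 = C4H8N8O8

C4H8N8O8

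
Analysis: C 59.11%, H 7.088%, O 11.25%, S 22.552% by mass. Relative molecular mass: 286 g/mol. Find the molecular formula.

C14H20O2S2

Assume 100 g: 59.11 g C, 7.088 g H, 11.25 g O, 22.552 g S.
n(C) = 59.11/12.01 = 4.922, n(H) = 7.088/1.008 = 7.032, n(O) = 11.25/16.00 = 0.7031, n(S) = 22.552/32.07 = 0.7032
Ratios (÷ 0.7031): C 7.000, H 10.001, O 1.000, S 1.000
≈ 7:10:1:1 → C7H10OS
Empirical-formula mass = 142.22 g/mol
n = 286 / 142.22 = 2.01 ≈ 2
Molecular formula = (C7H10OS)×2 = C14H20O2S2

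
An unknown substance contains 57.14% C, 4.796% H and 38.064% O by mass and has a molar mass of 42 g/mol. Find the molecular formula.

Assume 100 g: 57.14 g C, 4.796 g H, 38.064 g O.
n(C) = 57.14/12.01 = 4.758, n(H) = 4.796/1.008 = 4.758, n(O) = 38.064/16.00 = 2.379
Divide by the smallest (2.379 mol O): C 2.000, H 2.000, O 1.000
≈ 2:2:1 → C2H2O
Empirical-formula mass = 42.04 g/mol
n = 42 / 42.04 = 1.00 ≈ 1
Molecular formula = empirical formula = C2H2O

C2H2O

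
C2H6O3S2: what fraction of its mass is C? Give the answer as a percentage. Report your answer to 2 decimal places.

Molar mass = 2(12.01) + 6(1.008) + 3(16.00) + 2(32.07) = 142.208 g/mol
Mass of C per mole = 2 × 12.01 = 24.020 g
% C = 24.020 / 142.208 × 100 = 16.89%

16.89%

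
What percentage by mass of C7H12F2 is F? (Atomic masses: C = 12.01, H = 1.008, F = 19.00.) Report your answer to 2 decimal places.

Molar mass = 7(12.01) + 12(1.008) + 2(19.00) = 134.166 g/mol
Mass of F per mole = 2 × 19.00 = 38.000 g
% F = 38.000 / 134.166 × 100 = 28.32%

28.32%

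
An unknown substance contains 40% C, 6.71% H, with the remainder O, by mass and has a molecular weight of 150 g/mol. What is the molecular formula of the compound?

Assume 100 g: 40 g C, 6.71 g H, 53.29 g O.
Moles — C: 40 / 12.01 = 3.331 mol; H: 6.71 / 1.008 = 6.657 mol; O: 53.29 / 16.00 = 3.331 mol
Divide by the smallest (3.331 mol C): C 1.000, H 1.999, O 1.000
≈ 1:2:1 → CH2O
Empirical-formula mass = 30.03 g/mol
n = 150 / 30.03 = 5.00 ≈ 5
Molecular formula = (CH2O)×5 = C5H10O5

C5H10O5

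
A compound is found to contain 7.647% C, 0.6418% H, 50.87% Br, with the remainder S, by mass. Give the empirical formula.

Assume 100 g: 7.647 g C, 0.6418 g H, 50.87 g Br, 40.841 g S.
C: 7.647 g ÷ 12.01 g/mol = 0.6367 mol
H: 0.6418 g ÷ 1.008 g/mol = 0.6367 mol
Br: 50.87 g ÷ 79.90 g/mol = 0.6367 mol
S: 40.841 g ÷ 32.07 g/mol = 1.273 mol
Divide by the smallest (0.6367 mol Br): C 1.000, H 1.000, Br 1.000, S 2.000
Ratio ≈ 1:1:1:2, so the empirical formula is CHBrS2

CHBrS2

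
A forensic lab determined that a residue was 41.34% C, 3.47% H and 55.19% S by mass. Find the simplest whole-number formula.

Assume 100 g: 41.34 g C, 3.47 g H, 55.19 g S.
Moles — C: 41.34 / 12.01 = 3.442 mol; H: 3.47 / 1.008 = 3.442 mol; S: 55.19 / 32.07 = 1.721 mol
Divide by the smallest (1.721 mol S): C 2.000, H 2.000, S 1.000
→ C2H2S

C2H2S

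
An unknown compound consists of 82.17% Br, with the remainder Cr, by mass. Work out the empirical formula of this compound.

Br3Cr

Assume 100 g: 82.17 g Br, 17.83 g Cr.
n(Br) = 82.17/79.90 = 1.028, n(Cr) = 17.83/52.00 = 0.3429
Ratios (÷ 0.3429): Br 2.999, Cr 1.000
≈ 3:1 → Br3Cr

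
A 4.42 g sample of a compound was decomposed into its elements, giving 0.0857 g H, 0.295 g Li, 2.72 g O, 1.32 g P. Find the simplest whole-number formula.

Moles — H: 0.0857 / 1.008 = 0.08502 mol; Li: 0.295 / 6.94 = 0.04251 mol; O: 2.72 / 16.00 = 0.17 mol; P: 1.32 / 30.97 = 0.04262 mol
Smallest is Li at 0.04251 mol; normalising gives H 2.000, Li 1.000, O 3.999, P 1.003
→ H2LiO4P

H2LiO4P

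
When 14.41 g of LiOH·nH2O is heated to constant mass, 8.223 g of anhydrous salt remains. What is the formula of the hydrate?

LiOH·H2O

Mass of water lost = 14.41 − 8.223 = 6.187 g → 6.187 / 18.02 = 0.3433 mol H2O
Molar mass of LiOH = 23.95 g/mol → mol LiOH = 8.223 / 23.95 = 0.3434
n = 0.3433 / 0.3434 = 1.00 ≈ 1 → LiOH·H2O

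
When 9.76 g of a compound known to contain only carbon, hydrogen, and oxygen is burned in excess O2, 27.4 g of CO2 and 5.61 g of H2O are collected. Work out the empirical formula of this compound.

C6H6O

mol C = 27.4 / 44.01 = 0.6226; mass C = 0.6226 × 12.01 = 7.477 g
mol H = 2 × (5.61 / 18.02) = 0.6226; mass H = 0.6226 × 1.008 = 0.6276 g
mass O = 9.76 − (8.105) = 1.655 g → mol O = 0.1034
Ratios (÷ 0.1034): C 6.019, H 6.019, O 1.000
Ratio ≈ 6:6:1, so the empirical formula is C6H6O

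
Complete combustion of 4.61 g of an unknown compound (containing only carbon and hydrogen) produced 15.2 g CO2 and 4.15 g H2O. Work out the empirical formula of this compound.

mol C = 15.2 / 44.01 = 0.3454; mass C = 0.3454 × 12.01 = 4.148 g
mol H = 2 × (4.15 / 18.02) = 0.4606; mass H = 0.4606 × 1.008 = 0.4643 g
Smallest is C at 0.3454 mol; normalising gives C 1.000, H 1.334
Scaling by 3: C 3.00, H 4.00 → C3H4

C3H4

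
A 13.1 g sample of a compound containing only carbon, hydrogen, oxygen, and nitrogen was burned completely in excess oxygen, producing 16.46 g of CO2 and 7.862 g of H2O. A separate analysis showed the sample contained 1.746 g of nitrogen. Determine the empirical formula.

C3H7NO3

mol C = 16.46 / 44.01 = 0.3740; mass C = 0.3740 × 12.01 = 4.492 g
mol H = 2 × (7.862 / 18.02) = 0.8726; mass H = 0.8726 × 1.008 = 0.8796 g
mol N = 1.746 / 14.01 = 0.1246
mass O = 13.1 − (7.117) = 5.983 g → mol O = 0.3739
Ratios (÷ 0.1246): C 3.001, H 7.002, N 1.000, O 3.000
→ C3H7NO3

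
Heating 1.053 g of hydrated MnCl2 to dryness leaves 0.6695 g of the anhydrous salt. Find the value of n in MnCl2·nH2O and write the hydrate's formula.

Mass of water lost = 1.053 − 0.6695 = 0.3835 g → 0.3835 / 18.02 = 0.02128 mol H2O
Molar mass of MnCl2 = 125.84 g/mol → mol MnCl2 = 0.6695 / 125.84 = 0.00532
n = 0.02128 / 0.00532 = 4.00 ≈ 4 → MnCl2·4H2O

MnCl2·4H2O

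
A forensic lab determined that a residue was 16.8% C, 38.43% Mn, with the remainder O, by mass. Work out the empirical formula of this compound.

C2MnO4

Assume 100 g: 16.8 g C, 38.43 g Mn, 44.77 g O.
n(C) = 16.8/12.01 = 1.399, n(Mn) = 38.43/54.94 = 0.6995, n(O) = 44.77/16.00 = 2.798
Smallest is Mn at 0.6995 mol; normalising gives C 2.000, Mn 1.000, O 4.000
→ C2MnO4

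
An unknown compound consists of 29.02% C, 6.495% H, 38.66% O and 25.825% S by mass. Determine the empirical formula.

Assume 100 g: 29.02 g C, 6.495 g H, 38.66 g O, 25.825 g S.
n(C) = 29.02/12.01 = 2.416, n(H) = 6.495/1.008 = 6.443, n(O) = 38.66/16.00 = 2.416, n(S) = 25.825/32.07 = 0.8053
Smallest is S at 0.8053 mol; normalising gives C 3.001, H 8.002, O 3.001, S 1.000
→ C3H8O3S

C3H8O3S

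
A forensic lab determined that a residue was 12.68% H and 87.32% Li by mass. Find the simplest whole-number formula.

Assume 100 g: 12.68 g H, 87.32 g Li.
n(H) = 12.68/1.008 = 12.58, n(Li) = 87.32/6.94 = 12.58
Smallest is H at 12.58 mol; normalising gives H 1.000, Li 1.000
Ratio ≈ 1:1, so the empirical formula is HLi

HLi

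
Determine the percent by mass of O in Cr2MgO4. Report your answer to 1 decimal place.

33.3%

Molar mass = 2(52.00) + 1(24.31) + 4(16.00) = 192.310 g/mol
Mass of O per mole = 4 × 16.00 = 64.000 g
% O = 64.000 / 192.310 × 100 = 33.3%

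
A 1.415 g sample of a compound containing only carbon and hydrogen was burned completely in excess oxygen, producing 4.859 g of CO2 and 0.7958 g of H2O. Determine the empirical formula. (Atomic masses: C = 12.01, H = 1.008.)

mol C = 4.859 / 44.01 = 0.1104; mass C = 0.1104 × 12.01 = 1.326 g
mol H = 2 × (0.7958 / 18.02) = 0.08832; mass H = 0.08832 × 1.008 = 0.08903 g
Divide by the smallest (0.08832 mol H): C 1.250, H 1.000
×4: C 5.00, H 4.00 → C5H4

C5H4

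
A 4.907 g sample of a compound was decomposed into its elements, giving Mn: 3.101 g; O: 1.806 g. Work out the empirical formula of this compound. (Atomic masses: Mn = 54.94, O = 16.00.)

Moles — Mn: 3.101 / 54.94 = 0.05644 mol; O: 1.806 / 16.00 = 0.1129 mol
Divide by the smallest (0.05644 mol Mn): Mn 1.000, O 2.000
Ratio ≈ 1:2, so the empirical formula is MnO2

MnO2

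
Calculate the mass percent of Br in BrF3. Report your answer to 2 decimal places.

Molar mass = 1(79.90) + 3(19.00) = 136.900 g/mol
Mass of Br per mole = 1 × 79.90 = 79.900 g
% Br = 79.900 / 136.900 × 100 = 58.36%

58.36%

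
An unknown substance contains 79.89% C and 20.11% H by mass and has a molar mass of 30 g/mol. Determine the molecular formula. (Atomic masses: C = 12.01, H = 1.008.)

Assume 100 g: 79.89 g C, 20.11 g H.
n(C) = 79.89/12.01 = 6.652, n(H) = 20.11/1.008 = 19.95
Divide by the smallest (6.652 mol C): C 1.000, H 2.999
≈ 1:3 → CH3
Empirical-formula mass = 15.03 g/mol
n = 30 / 15.03 = 2.00 ≈ 2
Molecular formula = (CH3)×2 = C2H6

C2H6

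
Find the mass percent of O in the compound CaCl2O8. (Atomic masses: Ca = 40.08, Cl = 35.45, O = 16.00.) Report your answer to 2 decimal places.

53.56%

Molar mass = 1(40.08) + 2(35.45) + 8(16.00) = 238.980 g/mol
Mass of O per mole = 8 × 16.00 = 128.000 g
% O = 128.000 / 238.980 × 100 = 53.56%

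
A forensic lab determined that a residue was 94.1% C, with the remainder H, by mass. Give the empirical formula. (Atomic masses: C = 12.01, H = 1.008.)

Assume 100 g: 94.1 g C, 5.9 g H.
Moles — C: 94.1 / 12.01 = 7.835 mol; H: 5.9 / 1.008 = 5.853 mol
Smallest is H at 5.853 mol; normalising gives C 1.339, H 1.000
Scaling by 3: C 4.02, H 3.00 → C4H3

C4H3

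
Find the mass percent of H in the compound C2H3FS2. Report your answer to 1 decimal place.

Molar mass = 2(12.01) + 3(1.008) + 1(19.00) + 2(32.07) = 110.184 g/mol
Mass of H per mole = 3 × 1.008 = 3.024 g
% H = 3.024 / 110.184 × 100 = 2.7%

2.7%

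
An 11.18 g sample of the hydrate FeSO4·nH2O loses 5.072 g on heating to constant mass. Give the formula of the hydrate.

FeSO4·7H2O

Mass of anhydrous FeSO4 = 11.18 − 5.072 = 6.108 g
mol H2O = 5.072 / 18.02 = 0.2815
Molar mass of FeSO4 = 151.92 g/mol → mol FeSO4 = 6.108 / 151.92 = 0.04021
n = 0.2815 / 0.04021 = 7.00 ≈ 7 → FeSO4·7H2O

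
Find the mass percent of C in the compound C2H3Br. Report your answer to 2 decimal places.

Molar mass = 2(12.01) + 3(1.008) + 1(79.90) = 106.944 g/mol
Mass of C per mole = 2 × 12.01 = 24.020 g
% C = 24.020 / 106.944 × 100 = 22.46%

22.46%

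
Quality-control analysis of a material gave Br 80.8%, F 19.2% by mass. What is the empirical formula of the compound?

Assume 100 g: 80.8 g Br, 19.2 g F.
Br: 80.8 g ÷ 79.90 g/mol = 1.011 mol
F: 19.2 g ÷ 19.00 g/mol = 1.011 mol
Smallest is F at 1.011 mol; normalising gives Br 1.001, F 1.000
→ BrF

BrF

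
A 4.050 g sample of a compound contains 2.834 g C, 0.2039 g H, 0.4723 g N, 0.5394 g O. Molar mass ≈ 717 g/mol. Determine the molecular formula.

C42H36N6O6

C: 2.834 g ÷ 12.01 g/mol = 0.236 mol
H: 0.2039 g ÷ 1.008 g/mol = 0.2023 mol
N: 0.4723 g ÷ 14.01 g/mol = 0.03371 mol
O: 0.5394 g ÷ 16.00 g/mol = 0.03371 mol
Smallest is N at 0.03371 mol; normalising gives C 7.000, H 6.000, N 1.000, O 1.000
≈ 7:6:1:1 → C7H6NO
Empirical-formula mass = 120.13 g/mol
n = 717 / 120.13 = 5.97 ≈ 6
Molecular formula = (C7H6NO)×6 = C42H36N6O6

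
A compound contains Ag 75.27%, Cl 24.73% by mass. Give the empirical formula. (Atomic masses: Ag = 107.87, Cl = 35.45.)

AgCl

Assume 100 g: 75.27 g Ag, 24.73 g Cl.
Moles — Ag: 75.27 / 107.87 = 0.6978 mol; Cl: 24.73 / 35.45 = 0.6976 mol
Divide by the smallest (0.6976 mol Cl): Ag 1.000, Cl 1.000
≈ 1:1 → AgCl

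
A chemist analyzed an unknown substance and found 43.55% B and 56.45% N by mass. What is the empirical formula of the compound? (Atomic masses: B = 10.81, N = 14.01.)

BN

Assume 100 g: 43.55 g B, 56.45 g N.
B: 43.55 g ÷ 10.81 g/mol = 4.029 mol
N: 56.45 g ÷ 14.01 g/mol = 4.029 mol
Ratios (÷ 4.029): B 1.000, N 1.000
→ BN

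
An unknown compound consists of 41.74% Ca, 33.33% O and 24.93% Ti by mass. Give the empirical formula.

Assume 100 g: 41.74 g Ca, 33.33 g O, 24.93 g Ti.
Moles — Ca: 41.74 / 40.08 = 1.041 mol; O: 33.33 / 16.00 = 2.083 mol; Ti: 24.93 / 47.87 = 0.5208 mol
Smallest is Ti at 0.5208 mol; normalising gives Ca 2.000, O 4.000, Ti 1.000
Ratio ≈ 2:4:1, so the empirical formula is Ca2O4Ti

Ca2O4Ti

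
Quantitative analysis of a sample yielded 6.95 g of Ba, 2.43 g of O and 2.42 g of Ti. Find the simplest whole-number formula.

BaO3Ti

Moles — Ba: 6.95 / 137.33 = 0.05061 mol; O: 2.43 / 16.00 = 0.1519 mol; Ti: 2.42 / 47.87 = 0.05055 mol
Divide by the smallest (0.05055 mol Ti): Ba 1.001, O 3.004, Ti 1.000
≈ 1:3:1 → BaO3Ti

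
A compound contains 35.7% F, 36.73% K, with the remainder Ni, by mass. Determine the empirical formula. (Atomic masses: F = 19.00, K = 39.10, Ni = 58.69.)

Assume 100 g: 35.7 g F, 36.73 g K, 27.57 g Ni.
n(F) = 35.7/19.00 = 1.879, n(K) = 36.73/39.10 = 0.9394, n(Ni) = 27.57/58.69 = 0.4698
Divide by the smallest (0.4698 mol Ni): F 4.000, K 2.000, Ni 1.000
→ F4K2Ni

F4K2Ni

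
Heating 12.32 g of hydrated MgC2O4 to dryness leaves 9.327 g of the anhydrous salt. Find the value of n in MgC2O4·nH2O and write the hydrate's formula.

MgC2O4·2H2O

Mass of water lost = 12.32 − 9.327 = 2.993 g → 2.993 / 18.02 = 0.1661 mol H2O
Molar mass of MgC2O4 = 112.33 g/mol → mol MgC2O4 = 9.327 / 112.33 = 0.08303
n = 0.1661 / 0.08303 = 2.00 ≈ 2 → MgC2O4·2H2O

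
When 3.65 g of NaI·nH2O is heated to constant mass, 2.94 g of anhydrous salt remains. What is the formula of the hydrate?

Mass of water lost = 3.65 − 2.94 = 0.71 g → 0.71 / 18.02 = 0.0394 mol H2O
Molar mass of NaI = 149.89 g/mol → mol NaI = 2.94 / 149.89 = 0.01961
n = 0.0394 / 0.01961 = 2.01 ≈ 2 → NaI·2H2O

NaI·2H2O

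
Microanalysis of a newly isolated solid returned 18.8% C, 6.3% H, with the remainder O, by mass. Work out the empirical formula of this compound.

CH4O3

Assume 100 g: 18.8 g C, 6.3 g H, 74.9 g O.
Moles — C: 18.8 / 12.01 = 1.565 mol; H: 6.3 / 1.008 = 6.25 mol; O: 74.9 / 16.00 = 4.681 mol
Ratios (÷ 1.565): C 1.000, H 3.993, O 2.991
Ratio ≈ 1:4:3, so the empirical formula is CH4O3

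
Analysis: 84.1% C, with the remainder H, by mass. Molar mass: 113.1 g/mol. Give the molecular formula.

Assume 100 g: 84.1 g C, 15.9 g H.
Moles — C: 84.1 / 12.01 = 7.002 mol; H: 15.9 / 1.008 = 15.77 mol
Divide by the smallest (7.002 mol C): C 1.000, H 2.253
×4: C 4.00, H 9.01 → C4H9
Empirical-formula mass = 57.11 g/mol
n = 113.1 / 57.11 = 1.98 ≈ 2
Molecular formula = (C4H9)×2 = C8H18

C8H18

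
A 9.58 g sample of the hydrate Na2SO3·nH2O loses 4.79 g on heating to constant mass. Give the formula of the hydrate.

Na2SO3·7H2O

Mass of anhydrous Na2SO3 = 9.58 − 4.79 = 4.79 g
mol H2O = 4.79 / 18.02 = 0.2658
Molar mass of Na2SO3 = 126.05 g/mol → mol Na2SO3 = 4.79 / 126.05 = 0.038
n = 0.2658 / 0.038 = 7.00 ≈ 7 → Na2SO3·7H2O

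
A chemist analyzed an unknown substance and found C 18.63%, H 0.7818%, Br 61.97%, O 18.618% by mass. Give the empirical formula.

C4H2Br2O3

Assume 100 g: 18.63 g C, 0.7818 g H, 61.97 g Br, 18.618 g O.
Moles — C: 18.63 / 12.01 = 1.551 mol; H: 0.7818 / 1.008 = 0.7756 mol; Br: 61.97 / 79.90 = 0.7756 mol; O: 18.618 / 16.00 = 1.164 mol
Smallest is Br at 0.7756 mol; normalising gives C 2.000, H 1.000, Br 1.000, O 1.500
Multiply by 2: C 4.00, H 2.00, Br 2.00, O 3.00 → C4H2Br2O3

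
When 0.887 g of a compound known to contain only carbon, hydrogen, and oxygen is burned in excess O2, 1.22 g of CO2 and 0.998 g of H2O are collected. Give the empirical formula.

CH4O

mol C = 1.22 / 44.01 = 0.02772; mass C = 0.02772 × 12.01 = 0.3329 g
mol H = 2 × (0.998 / 18.02) = 0.1108; mass H = 0.1108 × 1.008 = 0.1117 g
mass O = 0.887 − (0.4446) = 0.4424 g → mol O = 0.02765
Smallest is O at 0.02765 mol; normalising gives C 1.003, H 4.006, O 1.000
≈ 1:4:1 → CH4O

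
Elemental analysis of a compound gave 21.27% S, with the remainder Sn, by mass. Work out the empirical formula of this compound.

Assume 100 g: 21.27 g S, 78.73 g Sn.
Moles — S: 21.27 / 32.07 = 0.6632 mol; Sn: 78.73 / 118.71 = 0.6632 mol
Ratios (÷ 0.6632): S 1.000, Sn 1.000
→ SSn

SSn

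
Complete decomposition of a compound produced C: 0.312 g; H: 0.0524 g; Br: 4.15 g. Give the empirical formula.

Moles — C: 0.312 / 12.01 = 0.02598 mol; H: 0.0524 / 1.008 = 0.05198 mol; Br: 4.15 / 79.90 = 0.05194 mol
Divide by the smallest (0.02598 mol C): C 1.000, H 2.001, Br 1.999
Ratio ≈ 1:2:2, so the empirical formula is CH2Br2

CH2Br2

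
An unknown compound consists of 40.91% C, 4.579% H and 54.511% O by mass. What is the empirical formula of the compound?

C3H4O3

Assume 100 g: 40.91 g C, 4.579 g H, 54.511 g O.
n(C) = 40.91/12.01 = 3.406, n(H) = 4.579/1.008 = 4.543, n(O) = 54.511/16.00 = 3.407
Ratios (÷ 3.406): C 1.000, H 1.334, O 1.000
Multiply by 3: C 3.00, H 4.00, O 3.00 → C3H4O3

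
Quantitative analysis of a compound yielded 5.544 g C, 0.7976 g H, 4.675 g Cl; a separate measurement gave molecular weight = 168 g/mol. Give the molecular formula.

n(C) = 5.544/12.01 = 0.4616, n(H) = 0.7976/1.008 = 0.7913, n(Cl) = 4.675/35.45 = 0.1319
Divide by the smallest (0.1319 mol Cl): C 3.500, H 6.000, Cl 1.000
Scaling by 2: C 7.00, H 12.00, Cl 2.00 → C7H12Cl2
Empirical-formula mass = 167.07 g/mol
n = 168 / 167.07 = 1.01 ≈ 1
Molecular formula = empirical formula = C7H12Cl2

C7H12Cl2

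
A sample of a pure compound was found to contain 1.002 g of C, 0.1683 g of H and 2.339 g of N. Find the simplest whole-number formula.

CH2N2

C: 1.002 g ÷ 12.01 g/mol = 0.08343 mol
H: 0.1683 g ÷ 1.008 g/mol = 0.167 mol
N: 2.339 g ÷ 14.01 g/mol = 0.167 mol
Divide by the smallest (0.08343 mol C): C 1.000, H 2.001, N 2.001
≈ 1:2:2 → CH2N2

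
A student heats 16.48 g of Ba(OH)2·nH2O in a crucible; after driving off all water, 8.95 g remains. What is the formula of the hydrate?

Ba(OH)2·8H2O

Mass of water lost = 16.48 − 8.95 = 7.53 g → 7.53 / 18.02 = 0.4179 mol H2O
Molar mass of Ba(OH)2 = 171.35 g/mol → mol Ba(OH)2 = 8.95 / 171.35 = 0.05223
n = 0.4179 / 0.05223 = 8.00 ≈ 8 → Ba(OH)2·8H2O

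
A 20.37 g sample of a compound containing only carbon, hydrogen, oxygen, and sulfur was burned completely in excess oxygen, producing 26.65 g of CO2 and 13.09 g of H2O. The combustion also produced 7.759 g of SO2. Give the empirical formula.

mol C = 26.65 / 44.01 = 0.6055; mass C = 0.6055 × 12.01 = 7.273 g
mol H = 2 × (13.09 / 18.02) = 1.453; mass H = 1.453 × 1.008 = 1.464 g
mol S = 7.759 / 64.07 = 0.1211; mass S = 3.884 g
mass O = 20.37 − (12.62) = 7.749 g → mol O = 0.4843
Ratios (÷ 0.1211): C 5.000, H 11.997, O 3.999, S 1.000
→ C5H12O4S

C5H12O4S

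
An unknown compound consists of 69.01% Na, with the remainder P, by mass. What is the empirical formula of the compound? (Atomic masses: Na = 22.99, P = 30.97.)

Assume 100 g: 69.01 g Na, 30.99 g P.
Na: 69.01 g ÷ 22.99 g/mol = 3.002 mol
P: 30.99 g ÷ 30.97 g/mol = 1.001 mol
Ratios (÷ 1.001): Na 3.000, P 1.000
≈ 3:1 → Na3P

Na3P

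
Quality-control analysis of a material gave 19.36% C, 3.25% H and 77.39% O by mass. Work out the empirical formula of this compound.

Assume 100 g: 19.36 g C, 3.25 g H, 77.39 g O.
Moles — C: 19.36 / 12.01 = 1.612 mol; H: 3.25 / 1.008 = 3.224 mol; O: 77.39 / 16.00 = 4.837 mol
Divide by the smallest (1.612 mol C): C 1.000, H 2.000, O 3.001
Ratio ≈ 1:2:3, so the empirical formula is CH2O3

CH2O3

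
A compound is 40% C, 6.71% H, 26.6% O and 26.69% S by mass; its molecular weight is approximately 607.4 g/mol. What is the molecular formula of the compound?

C20H40O10S5

Assume 100 g: 40 g C, 6.71 g H, 26.6 g O, 26.69 g S.
C: 40 g ÷ 12.01 g/mol = 3.331 mol
H: 6.71 g ÷ 1.008 g/mol = 6.657 mol
O: 26.6 g ÷ 16.00 g/mol = 1.663 mol
S: 26.69 g ÷ 32.07 g/mol = 0.8322 mol
Ratios (÷ 0.8322): C 4.002, H 7.999, O 1.998, S 1.000
Ratio ≈ 4:8:2:1, so the empirical formula is C4H8O2S
Empirical-formula mass = 120.17 g/mol
n = 607.4 / 120.17 = 5.05 ≈ 5
Molecular formula = (C4H8O2S)×5 = C20H40O10S5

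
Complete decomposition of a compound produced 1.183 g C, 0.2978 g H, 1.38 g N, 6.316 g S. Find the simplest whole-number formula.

CH3NS2

C: 1.183 g ÷ 12.01 g/mol = 0.0985 mol
H: 0.2978 g ÷ 1.008 g/mol = 0.2954 mol
N: 1.38 g ÷ 14.01 g/mol = 0.0985 mol
S: 6.316 g ÷ 32.07 g/mol = 0.1969 mol
Smallest is N at 0.0985 mol; normalising gives C 1.000, H 2.999, N 1.000, S 1.999
≈ 1:3:1:2 → CH3NS2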